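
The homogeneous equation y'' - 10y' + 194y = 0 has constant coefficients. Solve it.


Characteristic equation: r² - 10r + 194 = 0.
Discriminant is negative; roots r = 5 ± 13i (complex conjugate pair).
General solution uses e^(α x)(C₁ cos(β x) + C₂ sin(β x)): y = e^(5x)(C₁cos(13x) + C₂sin(13x)).


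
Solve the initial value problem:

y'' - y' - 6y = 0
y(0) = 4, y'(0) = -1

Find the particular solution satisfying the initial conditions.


Characteristic roots of r² - r - 6 = 0 are -2, 3.
General solution y = c₁ e^(-2x) + c₂ e^(3x).
Apply y(0) = 4: c₁ + c₂ = 4. Apply y'(0) = -1: -2 c₁ + 3 c₂ = -1.
Solve: c₁ = 13/5, c₂ = 7/5.
Particular solution: y = (13/5)e^(-2x) + (7/5)e^(3x).


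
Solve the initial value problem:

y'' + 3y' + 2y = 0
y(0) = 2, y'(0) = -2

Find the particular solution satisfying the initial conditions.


Characteristic roots of r² + 3r + 2 = 0 are -1, -2.
General solution y = c₁ e^(-x) + c₂ e^(-2x).
Apply y(0) = 2: c₁ + c₂ = 2. Apply y'(0) = -2: -1 c₁ - 2 c₂ = -2.
Solve: c₁ = 2, c₂ = 0.
Particular solution: y = 2e^(-x) + 0e^(-2x).


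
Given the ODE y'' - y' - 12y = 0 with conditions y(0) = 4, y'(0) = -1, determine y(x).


Characteristic roots of r² - r - 12 = 0 are -3, 4.
General solution y = c₁ e^(-3x) + c₂ e^(4x).
Apply y(0) = 4: c₁ + c₂ = 4. Apply y'(0) = -1: -3 c₁ + 4 c₂ = -1.
Solve: c₁ = 17/7, c₂ = 11/7.
Particular solution: y = (17/7)e^(-3x) + (11/7)e^(4x).


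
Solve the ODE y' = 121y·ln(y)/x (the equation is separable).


Separate: dy/[y ln(y)] = 121 dx/x.
Substitute u = ln(y): du/u = 121 dx/x.
Integrate: ln|ln(y)| = 121ln|x| + C₀, hence ln(y) = C·x^121.


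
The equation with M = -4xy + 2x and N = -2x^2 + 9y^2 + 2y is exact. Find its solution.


Check exactness: ∂M/∂y = -4x and ∂N/∂x = -4x; equal, so the equation is exact.
Integrate M with respect to x (treating y as constant): ∫M dx = -2x^2y + x^2 + h(y).
Differentiate w.r.t. y and set equal to N: the x-dependent terms already match, leaving h'(y) = 9y^2 + 2y. Integrate: h(y) = 3y^3 + y^2.
So F(x,y) = -2x^2y + 3y^3 + x^2 + y^2.
General solution: -2x^2y + 3y^3 + x^2 + y^2 = C.


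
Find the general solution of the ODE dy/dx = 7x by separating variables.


Integrate both sides with respect to x: y = ∫ 7x dx = (7/2)x^2 + C.


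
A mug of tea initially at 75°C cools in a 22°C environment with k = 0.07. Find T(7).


Newton's law: dT/dt = -k(T - T_a) has solution T(t) = T_a + (T₀ - T_a)e^(-kt).
Plug in T_a = 22, T₀ = 75, k = 0.07, t = 7: T(7) = 22 + (53)e^(-0.49) ≈ 54.5°C.


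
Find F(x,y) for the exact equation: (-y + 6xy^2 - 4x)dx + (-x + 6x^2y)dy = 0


Check exactness: ∂M/∂y = -1 + 12xy and ∂N/∂x = -1 + 12xy; equal, so the equation is exact.
Integrate M with respect to x (treating y as constant): ∫M dx = -xy + 3x^2y^2 - 2x^2 + h(y).
Differentiate w.r.t. y and set equal to N: all terms match, so h'(y) = 0 and h is a constant absorbed into C.
General solution: -xy + 3x^2y^2 - 2x^2 = C.


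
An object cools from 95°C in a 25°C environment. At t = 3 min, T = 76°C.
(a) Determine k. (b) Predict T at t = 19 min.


Newton's law: T(t) = T_a + (T₀ - T_a)e^(-kt).
(a) Use T(3) = 76: (76 - 25)/(95 - 25) = e^(-k·3), so k = -ln(0.729)/3 ≈ 0.1056.
(b) Apply k to t = 19: T(19) = 25 + (70)e^(-2.006) ≈ 34.4°C.


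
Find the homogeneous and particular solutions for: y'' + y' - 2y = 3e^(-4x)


Characteristic roots of r² + r - 2 = 0 are -2, 1.
y_h = C₁e^(-2x) + C₂e^(x).
Forcing exponent -4 is not a characteristic root; try y_p = Ae^(-4x).
Substitute: A·(16 + (1)·-4 + (-2)) = A·10 = 3, so A = 3/10.
General solution: y = C₁e^(-2x) + C₂e^(x) + (3/10)e^(-4x).


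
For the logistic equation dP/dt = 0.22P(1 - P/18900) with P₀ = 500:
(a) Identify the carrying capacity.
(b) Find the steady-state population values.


Logistic ODE dP/dt = 0.22P(1 - P/18900) has equilibria where dP/dt = 0, i.e. P = 0 or P = 18900.
The coefficient (1 - P/K) = 0 when P = K, identifying K = 18900 as the carrying capacity.
(a) K = 18900; (b) equilibria P = 0 and P = 18900.


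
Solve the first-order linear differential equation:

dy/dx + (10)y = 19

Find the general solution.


P(x) = 10, Q(x) = 19; integrating factor μ = e^(10x).
(μ y)' = 19e^(10x) ⇒ μ y = (19/10)e^(10x) + C.
Divide by μ: y = 19/10 + Ce^(-10x).


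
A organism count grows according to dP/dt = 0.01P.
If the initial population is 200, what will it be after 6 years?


The ODE dP/dt = 0.01P has solution P(t) = P(0)e^(0.01t).
Substitute P(0) = 200 and t = 6: P(6) = 200 e^(0.06) ≈ 212.


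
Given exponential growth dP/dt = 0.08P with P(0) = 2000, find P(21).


The ODE dP/dt = 0.08P has solution P(t) = P(0)e^(0.08t).
Substitute P(0) = 2000 and t = 21: P(21) = 2000 e^(1.68) ≈ 10731.


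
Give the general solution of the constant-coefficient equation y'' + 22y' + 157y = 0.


Characteristic equation: r² + 22r + 157 = 0.
Discriminant is negative; roots r = -11 ± 6i (complex conjugate pair).
General solution uses e^(α x)(C₁ cos(β x) + C₂ sin(β x)): y = e^(-11x)(C₁cos(6x) + C₂sin(6x)).


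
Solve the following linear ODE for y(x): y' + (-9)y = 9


P(x) = -9 ⇒ μ = e^(-9x).
(μ y)' = 9e^(-9x) ⇒ μ y = -e^(-9x) + C.
Divide by μ: y = -1 + Ce^(9x).


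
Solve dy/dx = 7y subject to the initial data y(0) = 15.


General solution of y' = 7y is y = Ce^(7x).
Apply y(0) = 15: C = 15.
Particular solution: y = 15e^(7x).


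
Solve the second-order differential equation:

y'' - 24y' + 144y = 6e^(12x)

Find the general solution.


Characteristic polynomial (r - 12)² = 0; repeated root r = 12.
y_h = (C₁ + C₂x)e^(12x). Forcing matches the repeated root (resonance), so try y_p = Ax² e^(12x).
Substitute and solve for A: 2A = 6, so A = 3.
General solution: y = (C₁ + C₂x + 3x²)e^(12x).


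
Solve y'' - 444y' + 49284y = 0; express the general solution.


Characteristic equation: r² - 444r + 49284 = 0, i.e. (r - 222)² = 0.
Repeated root r = 222; include an x factor for the second linearly independent solution.
General solution: y = (C₁ + C₂x)e^(222x).


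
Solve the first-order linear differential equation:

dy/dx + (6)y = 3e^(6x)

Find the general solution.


P(x) = 6 ⇒ μ = e^(6x).
(μ y)' = 3e^(12x) ⇒ μ y = (3/12)e^(12x) + C.
Divide by μ: y = (1/4)e^(6x) + Ce^(-6x).


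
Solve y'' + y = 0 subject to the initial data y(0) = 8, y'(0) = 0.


Characteristic roots of r² + 1 = 0 are ±1i, so y = C₁cos(x) + C₂sin(x).
Apply y(0) = 8: C₁ = 8. Differentiate and apply y'(0) = 0: 1·C₂ = 0, so C₂ = 0.
Particular solution: y = 8cos(x).


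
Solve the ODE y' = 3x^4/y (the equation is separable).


Separate variables: y dy = 3x^4 dx.
Integrate both sides: y²/2 = (3/5)x^5 + C₀.
Multiply by 2: y² = (6/5)x^5 + C.


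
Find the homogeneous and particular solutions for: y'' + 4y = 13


Homogeneous part: r² + 4 = 0 ⇒ r = ±2i, so y_h = C₁cos(2x) + C₂sin(2x).
Try constant y_p = A; plug in: 4A = 13 ⇒ A = 13/4.
General solution: y = C₁cos(2x) + C₂sin(2x) + 13/4.


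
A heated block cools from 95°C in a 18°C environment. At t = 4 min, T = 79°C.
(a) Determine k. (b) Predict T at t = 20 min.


Newton's law: T(t) = T_a + (T₀ - T_a)e^(-kt).
(a) Use T(4) = 79: (79 - 18)/(95 - 18) = e^(-k·4), so k = -ln(0.792)/4 ≈ 0.0582.
(b) Apply k to t = 20: T(20) = 18 + (77)e^(-1.165) ≈ 42.0°C.


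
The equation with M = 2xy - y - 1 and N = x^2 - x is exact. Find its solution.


Check exactness: ∂M/∂y = 2x - 1 and ∂N/∂x = 2x - 1; equal, so the equation is exact.
Integrate M with respect to x (treating y as constant): ∫M dx = x^2y - xy - x + h(y).
Differentiate w.r.t. y and set equal to N: all terms match, so h'(y) = 0 and h is a constant absorbed into C.
General solution: x^2y - xy - x = C.


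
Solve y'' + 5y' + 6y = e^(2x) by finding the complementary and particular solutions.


Characteristic roots of r² + 5r + 6 = 0 are -2, -3.
y_h = C₁e^(-2x) + C₂e^(-3x).
Forcing exponent 2 is not a characteristic root; try y_p = Ae^(2x).
Substitute: A·(4 + (5)·2 + (6)) = A·20 = 1, so A = 1/20.
General solution: y = C₁e^(-2x) + C₂e^(-3x) + (1/20)e^(2x).


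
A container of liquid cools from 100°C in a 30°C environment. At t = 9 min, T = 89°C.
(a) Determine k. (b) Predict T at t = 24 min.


Newton's law: T(t) = T_a + (T₀ - T_a)e^(-kt).
(a) Use T(9) = 89: (89 - 30)/(100 - 30) = e^(-k·9), so k = -ln(0.843)/9 ≈ 0.0190.
(b) Apply k to t = 24: T(24) = 30 + (70)e^(-0.456) ≈ 74.4°C.


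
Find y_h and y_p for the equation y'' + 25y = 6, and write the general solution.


Homogeneous part: r² + 25 = 0 ⇒ r = ±5i, so y_h = C₁cos(5x) + C₂sin(5x).
Try constant y_p = A; plug in: 25A = 6 ⇒ A = 6/25.
General solution: y = C₁cos(5x) + C₂sin(5x) + 6/25.


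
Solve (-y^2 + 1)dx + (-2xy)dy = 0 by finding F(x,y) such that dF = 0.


Check exactness: ∂M/∂y = -2y and ∂N/∂x = -2y; equal, so the equation is exact.
Integrate M with respect to x (treating y as constant): ∫M dx = -xy^2 + x + h(y).
Differentiate w.r.t. y and set equal to N: all terms match, so h'(y) = 0 and h is a constant absorbed into C.
General solution: -xy^2 + x = C.


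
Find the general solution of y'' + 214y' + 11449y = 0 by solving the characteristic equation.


Characteristic equation: r² + 214r + 11449 = 0, i.e. (r + 107)² = 0.
Repeated root r = -107; include an x factor for the second linearly independent solution.
General solution: y = (C₁ + C₂x)e^(-107x).


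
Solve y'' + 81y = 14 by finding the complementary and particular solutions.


Homogeneous part: r² + 81 = 0 ⇒ r = ±9i, so y_h = C₁cos(9x) + C₂sin(9x).
Try constant y_p = A; plug in: 81A = 14 ⇒ A = 14/81.
General solution: y = C₁cos(9x) + C₂sin(9x) + 14/81.


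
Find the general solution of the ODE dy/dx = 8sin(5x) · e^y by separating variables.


Separate: e^(-y) dy = 8sin(5x) dx.
Integrate: -e^(-y) = -(8/5)cos(5x) + C₀.
Rearrange: e^(-y) = (8/5)cos(5x) + C.


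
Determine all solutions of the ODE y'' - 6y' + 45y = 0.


Characteristic equation: r² - 6r + 45 = 0.
Discriminant is negative; roots r = 3 ± 6i (complex conjugate pair).
General solution uses e^(α x)(C₁ cos(β x) + C₂ sin(β x)): y = e^(3x)(C₁cos(6x) + C₂sin(6x)).


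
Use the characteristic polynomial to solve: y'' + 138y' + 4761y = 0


Characteristic equation: r² + 138r + 4761 = 0, i.e. (r + 69)² = 0.
Repeated root r = -69; include an x factor for the second linearly independent solution.
General solution: y = (C₁ + C₂x)e^(-69x).


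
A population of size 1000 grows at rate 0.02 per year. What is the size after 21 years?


The ODE dP/dt = 0.02P has solution P(t) = P(0)e^(0.02t).
Substitute P(0) = 1000 and t = 21: P(21) = 1000 e^(0.42) ≈ 1522.


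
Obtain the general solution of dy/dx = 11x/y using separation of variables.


Separate variables: y dy = 11x dx.
Integrate both sides: y²/2 = (11/2)x^2 + C₀.
Multiply by 2: y² = 11x^2 + C.


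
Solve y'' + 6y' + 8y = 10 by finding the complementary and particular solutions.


Characteristic roots of r² + 6r + 8 = 0 are -2, -4.
y_h = C₁e^(-2x) + C₂e^(-4x).
Constant forcing; try y_p = A. Then 8A = 10 ⇒ A = 5/4.
General solution: y = C₁e^(-2x) + C₂e^(-4x) + 5/4.


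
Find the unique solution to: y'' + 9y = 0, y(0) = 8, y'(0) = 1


Characteristic roots of r² + 9 = 0 are ±3i, so y = C₁cos(3x) + C₂sin(3x).
Apply y(0) = 8: C₁ = 8. Differentiate and apply y'(0) = 1: 3·C₂ = 1, so C₂ = 1/3.
Particular solution: y = 8cos(3x) + (1/3)sin(3x).


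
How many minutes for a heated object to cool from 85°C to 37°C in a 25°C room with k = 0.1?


From T(t) = T_a + (T₀ - T_a)e^(-kt), set T(t) = 37:
(37 - 25) / (85 - 25) = e^(-0.1t), so t = -ln(0.200)/0.1 ≈ 16.1 minutes.


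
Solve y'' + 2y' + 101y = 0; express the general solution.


Characteristic equation: r² + 2r + 101 = 0.
Discriminant is negative; roots r = -1 ± 10i (complex conjugate pair).
General solution uses e^(α x)(C₁ cos(β x) + C₂ sin(β x)): y = e^(-x)(C₁cos(10x) + C₂sin(10x)).


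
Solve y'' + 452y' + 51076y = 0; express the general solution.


Characteristic equation: r² + 452r + 51076 = 0, i.e. (r + 226)² = 0.
Repeated root r = -226; include an x factor for the second linearly independent solution.
General solution: y = (C₁ + C₂x)e^(-226x).


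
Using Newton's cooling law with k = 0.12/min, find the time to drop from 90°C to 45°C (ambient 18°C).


From T(t) = T_a + (T₀ - T_a)e^(-kt), set T(t) = 45:
(45 - 18) / (90 - 18) = e^(-0.12t), so t = -ln(0.375)/0.12 ≈ 8.2 minutes.


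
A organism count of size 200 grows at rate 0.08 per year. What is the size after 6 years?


The ODE dP/dt = 0.08P has solution P(t) = P(0)e^(0.08t).
Substitute P(0) = 200 and t = 6: P(6) = 200 e^(0.48) ≈ 323.


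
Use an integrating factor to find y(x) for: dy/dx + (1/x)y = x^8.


P(x) = 1/x ⇒ μ = x^1.
(x^1 y)' = x^9 ⇒ x^1 y = x^10/(10) + C.
Solve for y: y = (1/10)x^9 + C/x^1.


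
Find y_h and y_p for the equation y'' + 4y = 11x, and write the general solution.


Homogeneous: r² + 4 = 0 ⇒ r = ±2i, y_h = C₁cos(2x) + C₂sin(2x).
Polynomial forcing; try y_p = Ax + B. Then y_p'' + 4 y_p = 4(Ax + B) = 11x, so B = 0 and A = 11/4.
General solution: y = C₁cos(2x) + C₂sin(2x) + (11/4)x.


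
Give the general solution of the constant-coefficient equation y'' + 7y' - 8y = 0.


Characteristic equation: r² + 7r - 8 = 0.
Factor: (r + 8)(r - 1) = 0 ⇒ r = -8, 1 (distinct real).
General solution: y = C₁e^(-8x) + C₂e^(x).


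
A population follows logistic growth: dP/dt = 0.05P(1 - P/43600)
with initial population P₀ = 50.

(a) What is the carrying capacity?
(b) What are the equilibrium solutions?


Logistic ODE dP/dt = 0.05P(1 - P/43600) has equilibria where dP/dt = 0, i.e. P = 0 or P = 43600.
The coefficient (1 - P/K) = 0 when P = K, identifying K = 43600 as the carrying capacity.
(a) K = 43600; (b) equilibria P = 0 and P = 43600.


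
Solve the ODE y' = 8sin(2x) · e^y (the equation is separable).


Separate: e^(-y) dy = 8sin(2x) dx.
Integrate: -e^(-y) = -4cos(2x) + C₀.
Rearrange: e^(-y) = 4cos(2x) + C.


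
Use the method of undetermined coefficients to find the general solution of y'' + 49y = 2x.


Homogeneous: r² + 49 = 0 ⇒ r = ±7i, y_h = C₁cos(7x) + C₂sin(7x).
Polynomial forcing; try y_p = Ax + B. Then y_p'' + 49 y_p = 49(Ax + B) = 2x, so B = 0 and A = 2/49.
General solution: y = C₁cos(7x) + C₂sin(7x) + (2/49)x.


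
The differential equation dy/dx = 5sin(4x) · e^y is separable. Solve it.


Separate: e^(-y) dy = 5sin(4x) dx.
Integrate: -e^(-y) = -(5/4)cos(4x) + C₀.
Rearrange: e^(-y) = (5/4)cos(4x) + C.


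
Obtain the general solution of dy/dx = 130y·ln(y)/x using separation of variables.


Separate: dy/[y ln(y)] = 130 dx/x.
Substitute u = ln(y): du/u = 130 dx/x.
Integrate: ln|ln(y)| = 130ln|x| + C₀, hence ln(y) = C·x^130.


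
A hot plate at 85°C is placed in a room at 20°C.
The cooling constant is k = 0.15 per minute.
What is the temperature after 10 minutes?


Newton's law: dT/dt = -k(T - T_a) has solution T(t) = T_a + (T₀ - T_a)e^(-kt).
Plug in T_a = 20, T₀ = 85, k = 0.15, t = 10: T(10) = 20 + (65)e^(-1.50) ≈ 34.5°C.


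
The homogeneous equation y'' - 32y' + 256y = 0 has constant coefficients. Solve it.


Characteristic equation: r² - 32r + 256 = 0, i.e. (r - 16)² = 0.
Repeated root r = 16; include an x factor for the second linearly independent solution.
General solution: y = (C₁ + C₂x)e^(16x).


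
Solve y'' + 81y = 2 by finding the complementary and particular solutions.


Homogeneous part: r² + 81 = 0 ⇒ r = ±9i, so y_h = C₁cos(9x) + C₂sin(9x).
Try constant y_p = A; plug in: 81A = 2 ⇒ A = 2/81.
General solution: y = C₁cos(9x) + C₂sin(9x) + 2/81.


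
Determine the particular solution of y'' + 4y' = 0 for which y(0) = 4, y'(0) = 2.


Characteristic roots of r² + 4r = 0 are 0, -4.
General solution y = c₁ + c₂ e^(-4x).
Apply y(0) = 4: c₁ + c₂ = 4. Apply y'(0) = 2: 0 c₁ - 4 c₂ = 2.
Solve: c₁ = 9/2, c₂ = -1/2.
Particular solution: y = 9/2 - (1/2)e^(-4x).


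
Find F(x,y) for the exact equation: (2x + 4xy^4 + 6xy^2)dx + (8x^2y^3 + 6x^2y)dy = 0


Check exactness: ∂M/∂y = 16xy^3 + 12xy and ∂N/∂x = 16xy^3 + 12xy; equal, so the equation is exact.
Integrate M with respect to x (treating y as constant): ∫M dx = x^2 + 2x^2y^4 + 3x^2y^2 + h(y).
Differentiate w.r.t. y and set equal to N: all terms match, so h'(y) = 0 and h is a constant absorbed into C.
General solution: x^2 + 2x^2y^4 + 3x^2y^2 = C.


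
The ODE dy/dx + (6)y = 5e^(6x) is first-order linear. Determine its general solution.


P(x) = 6 ⇒ μ = e^(6x).
(μ y)' = 5e^(12x) ⇒ μ y = (5/12)e^(12x) + C.
Divide by μ: y = (5/12)e^(6x) + Ce^(-6x).


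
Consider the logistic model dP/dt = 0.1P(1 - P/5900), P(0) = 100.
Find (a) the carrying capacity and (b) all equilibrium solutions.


Logistic ODE dP/dt = 0.1P(1 - P/5900) has equilibria where dP/dt = 0, i.e. P = 0 or P = 5900.
The coefficient (1 - P/K) = 0 when P = K, identifying K = 5900 as the carrying capacity.
(a) K = 5900; (b) equilibria P = 0 and P = 5900.


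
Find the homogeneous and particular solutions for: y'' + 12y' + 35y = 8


Characteristic roots of r² + 12r + 35 = 0 are -7, -5.
y_h = C₁e^(-7x) + C₂e^(-5x).
Constant forcing; try y_p = A. Then 35A = 8 ⇒ A = 8/35.
General solution: y = C₁e^(-7x) + C₂e^(-5x) + 8/35.


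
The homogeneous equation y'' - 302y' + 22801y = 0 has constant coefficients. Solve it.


Characteristic equation: r² - 302r + 22801 = 0, i.e. (r - 151)² = 0.
Repeated root r = 151; include an x factor for the second linearly independent solution.
General solution: y = (C₁ + C₂x)e^(151x).


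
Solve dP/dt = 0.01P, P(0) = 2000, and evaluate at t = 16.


The ODE dP/dt = 0.01P has solution P(t) = P(0)e^(0.01t).
Substitute P(0) = 2000 and t = 16: P(16) = 2000 e^(0.16) ≈ 2347.


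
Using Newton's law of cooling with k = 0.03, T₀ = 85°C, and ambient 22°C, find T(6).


Newton's law: dT/dt = -k(T - T_a) has solution T(t) = T_a + (T₀ - T_a)e^(-kt).
Plug in T_a = 22, T₀ = 85, k = 0.03, t = 6: T(6) = 22 + (63)e^(-0.18) ≈ 74.6°C.


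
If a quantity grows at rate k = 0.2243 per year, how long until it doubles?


Exponential growth: P(t) = P₀ e^(0.2243t). Set P(t)/P₀ = 2: e^(0.2243t) = 2.
Solve: t = ln(2)/0.2243 ≈ 3.09 years.


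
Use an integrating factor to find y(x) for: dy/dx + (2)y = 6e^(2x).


P(x) = 2 ⇒ μ = e^(2x).
(μ y)' = 6e^(4x) ⇒ μ y = (6/4)e^(4x) + C.
Divide by μ: y = (3/2)e^(2x) + Ce^(-2x).


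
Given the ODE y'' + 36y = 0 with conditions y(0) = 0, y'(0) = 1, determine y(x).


Characteristic roots of r² + 36 = 0 are ±6i, so y = C₁cos(6x) + C₂sin(6x).
Apply y(0) = 0: C₁ = 0. Differentiate and apply y'(0) = 1: 6·C₂ = 1, so C₂ = 1/6.
Particular solution: y = (1/6)sin(6x).


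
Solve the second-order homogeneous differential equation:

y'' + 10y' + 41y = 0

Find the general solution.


Characteristic equation: r² + 10r + 41 = 0.
Discriminant is negative; roots r = -5 ± 4i (complex conjugate pair).
General solution uses e^(α x)(C₁ cos(β x) + C₂ sin(β x)): y = e^(-5x)(C₁cos(4x) + C₂sin(4x)).


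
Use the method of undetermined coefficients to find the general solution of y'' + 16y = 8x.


Homogeneous: r² + 16 = 0 ⇒ r = ±4i, y_h = C₁cos(4x) + C₂sin(4x).
Polynomial forcing; try y_p = Ax + B. Then y_p'' + 16 y_p = 16(Ax + B) = 8x, so B = 0 and A = 1/2.
General solution: y = C₁cos(4x) + C₂sin(4x) + (1/2)x.


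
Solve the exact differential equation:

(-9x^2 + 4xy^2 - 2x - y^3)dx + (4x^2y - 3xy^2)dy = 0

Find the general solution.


Check exactness: ∂M/∂y = 8xy - 3y^2 and ∂N/∂x = 8xy - 3y^2; equal, so the equation is exact.
Integrate M with respect to x (treating y as constant): ∫M dx = -3x^3 + 2x^2y^2 - x^2 - xy^3 + h(y).
Differentiate w.r.t. y and set equal to N: all terms match, so h'(y) = 0 and h is a constant absorbed into C.
General solution: -3x^3 + 2x^2y^2 - x^2 - xy^3 = C.


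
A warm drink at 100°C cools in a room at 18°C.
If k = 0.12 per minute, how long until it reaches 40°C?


From T(t) = T_a + (T₀ - T_a)e^(-kt), set T(t) = 40:
(40 - 18) / (100 - 18) = e^(-0.12t), so t = -ln(0.268)/0.12 ≈ 11.0 minutes.


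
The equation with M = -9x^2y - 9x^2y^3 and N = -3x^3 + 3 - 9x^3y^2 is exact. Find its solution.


Check exactness: ∂M/∂y = -9x^2 - 27x^2y^2 and ∂N/∂x = -9x^2 - 27x^2y^2; equal, so the equation is exact.
Integrate M with respect to x (treating y as constant): ∫M dx = -3x^3y - 3x^3y^3 + h(y).
Differentiate w.r.t. y and set equal to N: the x-dependent terms already match, leaving h'(y) = 3. Integrate: h(y) = 3y.
So F(x,y) = -3x^3y + 3y - 3x^3y^3.
General solution: -3x^3y + 3y - 3x^3y^3 = C.


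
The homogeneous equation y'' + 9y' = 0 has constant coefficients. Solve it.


Characteristic equation: r² + 9r = 0.
Factor: (r - 0)(r + 9) = 0 ⇒ r = 0, -9 (distinct real).
General solution: y = C₁ + C₂e^(-9x).


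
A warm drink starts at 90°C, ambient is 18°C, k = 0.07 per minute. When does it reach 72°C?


From T(t) = T_a + (T₀ - T_a)e^(-kt), set T(t) = 72:
(72 - 18) / (90 - 18) = e^(-0.07t), so t = -ln(0.750)/0.07 ≈ 4.1 minutes.


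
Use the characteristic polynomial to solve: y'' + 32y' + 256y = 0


Characteristic equation: r² + 32r + 256 = 0, i.e. (r + 16)² = 0.
Repeated root r = -16; include an x factor for the second linearly independent solution.
General solution: y = (C₁ + C₂x)e^(-16x).


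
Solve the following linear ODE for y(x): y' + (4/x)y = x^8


P(x) = 4/x ⇒ μ = x^4.
(x^4 y)' = x^12 ⇒ x^4 y = x^13/(13) + C.
Solve for y: y = (1/13)x^9 + C/x^4.


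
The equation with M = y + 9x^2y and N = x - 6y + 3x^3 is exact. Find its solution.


Check exactness: ∂M/∂y = 1 + 9x^2 and ∂N/∂x = 1 + 9x^2; equal, so the equation is exact.
Integrate M with respect to x (treating y as constant): ∫M dx = xy + 3x^3y + h(y).
Differentiate w.r.t. y and set equal to N: the x-dependent terms already match, leaving h'(y) = -6y. Integrate: h(y) = -3y^2.
So F(x,y) = xy - 3y^2 + 3x^3y.
General solution: xy - 3y^2 + 3x^3y = C.


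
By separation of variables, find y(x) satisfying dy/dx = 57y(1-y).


Separate: dy/[y(1-y)] = 57 dx.
Partial fractions: 1/[y(1-y)] = 1/y + 1/(1-y).
Integrate: ln|y/(1-y)| = 57x + C₀.
Solve for y: y = 1/(1 + Ce^(-57x)).


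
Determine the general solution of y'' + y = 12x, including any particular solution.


Homogeneous: r² + 1 = 0 ⇒ r = ±1i, y_h = C₁cos(x) + C₂sin(x).
Polynomial forcing; try y_p = Ax + B. Then y_p'' + 1 y_p = 1(Ax + B) = 12x, so B = 0 and A = 12.
General solution: y = C₁cos(x) + C₂sin(x) + 12x.


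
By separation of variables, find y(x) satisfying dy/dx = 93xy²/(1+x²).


Separate: dy/y² = 93x/(1+x²) dx.
Integrate LHS: ∫ dy/y² = -1/y.
Integrate RHS via u = 1+x²: (93/2)ln(1+x²) + C.
Result: -1/y = (93/2)ln(1+x²) + C.


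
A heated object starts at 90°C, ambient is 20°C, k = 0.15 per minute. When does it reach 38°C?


From T(t) = T_a + (T₀ - T_a)e^(-kt), set T(t) = 38:
(38 - 20) / (90 - 20) = e^(-0.15t), so t = -ln(0.257)/0.15 ≈ 9.1 minutes.


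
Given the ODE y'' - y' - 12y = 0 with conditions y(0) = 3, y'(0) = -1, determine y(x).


Characteristic roots of r² - r - 12 = 0 are 4, -3.
General solution y = c₁ e^(4x) + c₂ e^(-3x).
Apply y(0) = 3: c₁ + c₂ = 3. Apply y'(0) = -1: 4 c₁ - 3 c₂ = -1.
Solve: c₁ = 8/7, c₂ = 13/7.
Particular solution: y = (8/7)e^(4x) + (13/7)e^(-3x).


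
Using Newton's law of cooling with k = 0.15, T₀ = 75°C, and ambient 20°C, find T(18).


Newton's law: dT/dt = -k(T - T_a) has solution T(t) = T_a + (T₀ - T_a)e^(-kt).
Plug in T_a = 20, T₀ = 75, k = 0.15, t = 18: T(18) = 20 + (55)e^(-2.70) ≈ 23.7°C.


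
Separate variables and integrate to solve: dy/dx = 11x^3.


Integrate both sides with respect to x: y = ∫ 11x^3 dx = (11/4)x^4 + C.


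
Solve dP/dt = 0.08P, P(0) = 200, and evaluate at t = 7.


The ODE dP/dt = 0.08P has solution P(t) = P(0)e^(0.08t).
Substitute P(0) = 200 and t = 7: P(7) = 200 e^(0.56) ≈ 350.


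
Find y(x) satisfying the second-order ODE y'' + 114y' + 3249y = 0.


Characteristic equation: r² + 114r + 3249 = 0, i.e. (r + 57)² = 0.
Repeated root r = -57; include an x factor for the second linearly independent solution.
General solution: y = (C₁ + C₂x)e^(-57x).


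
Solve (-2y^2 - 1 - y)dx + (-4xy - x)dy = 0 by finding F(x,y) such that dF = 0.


Check exactness: ∂M/∂y = -4y - 1 and ∂N/∂x = -4y - 1; equal, so the equation is exact.
Integrate M with respect to x (treating y as constant): ∫M dx = -2xy^2 - x - xy + h(y).
Differentiate w.r.t. y and set equal to N: all terms match, so h'(y) = 0 and h is a constant absorbed into C.
General solution: -2xy^2 - x - xy = C.


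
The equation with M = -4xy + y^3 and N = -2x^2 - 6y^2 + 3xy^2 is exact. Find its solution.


Check exactness: ∂M/∂y = -4x + 3y^2 and ∂N/∂x = -4x + 3y^2; equal, so the equation is exact.
Integrate M with respect to x (treating y as constant): ∫M dx = -2x^2y + xy^3 + h(y).
Differentiate w.r.t. y and set equal to N: the x-dependent terms already match, leaving h'(y) = -6y^2. Integrate: h(y) = -2y^3.
So F(x,y) = -2x^2y - 2y^3 + xy^3.
General solution: -2x^2y - 2y^3 + xy^3 = C.


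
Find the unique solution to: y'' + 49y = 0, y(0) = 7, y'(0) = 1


Characteristic roots of r² + 49 = 0 are ±7i, so y = C₁cos(7x) + C₂sin(7x).
Apply y(0) = 7: C₁ = 7. Differentiate and apply y'(0) = 1: 7·C₂ = 1, so C₂ = 1/7.
Particular solution: y = 7cos(7x) + (1/7)sin(7x).


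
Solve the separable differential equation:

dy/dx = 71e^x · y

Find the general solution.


Separate variables: dy/y = 71e^x dx.
Integrate: ln|y| = 71e^x + C₀.
Exponentiate: y = Ce^(71e^x).


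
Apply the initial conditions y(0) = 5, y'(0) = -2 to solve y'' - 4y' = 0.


Characteristic roots of r² - 4r = 0 are 0, 4.
General solution y = c₁ + c₂ e^(4x).
Apply y(0) = 5: c₁ + c₂ = 5. Apply y'(0) = -2: 0 c₁ + 4 c₂ = -2.
Solve: c₁ = 11/2, c₂ = -1/2.
Particular solution: y = 11/2 - (1/2)e^(4x).


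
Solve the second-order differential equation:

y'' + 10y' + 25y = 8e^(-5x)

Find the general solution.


Characteristic polynomial (r + 5)² = 0; repeated root r = -5.
y_h = (C₁ + C₂x)e^(-5x). Forcing matches the repeated root (resonance), so try y_p = Ax² e^(-5x).
Substitute and solve for A: 2A = 8, so A = 4.
General solution: y = (C₁ + C₂x + 4x²)e^(-5x).


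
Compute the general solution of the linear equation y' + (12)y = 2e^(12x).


P(x) = 12 ⇒ μ = e^(12x).
(μ y)' = 2e^(24x) ⇒ μ y = (2/24)e^(24x) + C.
Divide by μ: y = (1/12)e^(12x) + Ce^(-12x).


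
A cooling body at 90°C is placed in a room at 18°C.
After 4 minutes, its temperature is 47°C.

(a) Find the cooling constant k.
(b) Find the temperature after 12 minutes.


Newton's law: T(t) = T_a + (T₀ - T_a)e^(-kt).
(a) Use T(4) = 47: (47 - 18)/(90 - 18) = e^(-k·4), so k = -ln(0.403)/4 ≈ 0.2273.
(b) Apply k to t = 12: T(12) = 18 + (72)e^(-2.728) ≈ 22.7°C.


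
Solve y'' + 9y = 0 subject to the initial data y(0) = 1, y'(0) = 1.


Characteristic roots of r² + 9 = 0 are ±3i, so y = C₁cos(3x) + C₂sin(3x).
Apply y(0) = 1: C₁ = 1. Differentiate and apply y'(0) = 1: 3·C₂ = 1, so C₂ = 1/3.
Particular solution: y = cos(3x) + (1/3)sin(3x).


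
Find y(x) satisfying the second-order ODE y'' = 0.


Characteristic equation: r² = 0, i.e. (r - 0)² = 0.
Repeated root r = 0; include an x factor for the second linearly independent solution.
General solution: y = C₁ + C₂x.


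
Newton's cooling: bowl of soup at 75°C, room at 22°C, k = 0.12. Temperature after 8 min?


Newton's law: dT/dt = -k(T - T_a) has solution T(t) = T_a + (T₀ - T_a)e^(-kt).
Plug in T_a = 22, T₀ = 75, k = 0.12, t = 8: T(8) = 22 + (53)e^(-0.96) ≈ 42.3°C.


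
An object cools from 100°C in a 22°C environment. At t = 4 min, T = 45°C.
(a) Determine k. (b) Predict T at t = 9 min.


Newton's law: T(t) = T_a + (T₀ - T_a)e^(-kt).
(a) Use T(4) = 45: (45 - 22)/(100 - 22) = e^(-k·4), so k = -ln(0.295)/4 ≈ 0.3053.
(b) Apply k to t = 9: T(9) = 22 + (78)e^(-2.748) ≈ 27.0°C.


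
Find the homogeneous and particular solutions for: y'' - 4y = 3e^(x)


Characteristic roots of r² - 4 = 0 are -2, 2.
y_h = C₁e^(-2x) + C₂e^(2x).
Forcing exponent 1 is not a characteristic root; try y_p = Ae^(x).
Substitute: A·(1 + (0)·1 + (-4)) = A·-3 = 3, so A = -1.
General solution: y = C₁e^(-2x) + C₂e^(2x) - e^(x).


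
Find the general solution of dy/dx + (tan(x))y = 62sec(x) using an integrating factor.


P(x) = tan(x) ⇒ μ = e^(∫tan(x)dx) = sec(x).
(sec(x) y)' = 62sec²(x) ⇒ sec(x) y = 62tan(x) + C.
Multiply by cos(x): y = 62sin(x) + C·cos(x).


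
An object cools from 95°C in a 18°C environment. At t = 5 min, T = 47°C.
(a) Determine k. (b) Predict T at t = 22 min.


Newton's law: T(t) = T_a + (T₀ - T_a)e^(-kt).
(a) Use T(5) = 47: (47 - 18)/(95 - 18) = e^(-k·5), so k = -ln(0.377)/5 ≈ 0.1953.
(b) Apply k to t = 22: T(22) = 18 + (77)e^(-4.297) ≈ 19.0°C.


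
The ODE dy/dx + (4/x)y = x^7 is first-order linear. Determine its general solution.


P(x) = 4/x ⇒ μ = x^4.
(x^4 y)' = x^11 ⇒ x^4 y = x^12/(12) + C.
Solve for y: y = (1/12)x^8 + C/x^4.


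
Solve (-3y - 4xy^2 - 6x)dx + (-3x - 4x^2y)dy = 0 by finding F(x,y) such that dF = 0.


Check exactness: ∂M/∂y = -3 - 8xy and ∂N/∂x = -3 - 8xy; equal, so the equation is exact.
Integrate M with respect to x (treating y as constant): ∫M dx = -3xy - 2x^2y^2 - 3x^2 + h(y).
Differentiate w.r.t. y and set equal to N: all terms match, so h'(y) = 0 and h is a constant absorbed into C.
General solution: -3xy - 2x^2y^2 - 3x^2 = C.


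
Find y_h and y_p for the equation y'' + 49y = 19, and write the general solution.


Homogeneous part: r² + 49 = 0 ⇒ r = ±7i, so y_h = C₁cos(7x) + C₂sin(7x).
Try constant y_p = A; plug in: 49A = 19 ⇒ A = 19/49.
General solution: y = C₁cos(7x) + C₂sin(7x) + 19/49.


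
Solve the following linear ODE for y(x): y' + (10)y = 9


P(x) = 10, Q(x) = 9; integrating factor μ = e^(10x).
(μ y)' = 9e^(10x) ⇒ μ y = (9/10)e^(10x) + C.
Divide by μ: y = 9/10 + Ce^(-10x).


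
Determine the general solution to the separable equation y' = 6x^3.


Integrate both sides with respect to x: y = ∫ 6x^3 dx = (3/2)x^4 + C.


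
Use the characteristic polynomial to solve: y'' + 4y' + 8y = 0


Characteristic equation: r² + 4r + 8 = 0.
Discriminant is negative; roots r = -2 ± 2i (complex conjugate pair).
General solution uses e^(α x)(C₁ cos(β x) + C₂ sin(β x)): y = e^(-2x)(C₁cos(2x) + C₂sin(2x)).


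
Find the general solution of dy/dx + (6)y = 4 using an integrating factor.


P(x) = 6, Q(x) = 4; integrating factor μ = e^(6x).
(μ y)' = 4e^(6x) ⇒ μ y = (2/3)e^(6x) + C.
Divide by μ: y = 2/3 + Ce^(-6x).


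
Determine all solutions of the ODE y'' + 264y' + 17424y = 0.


Characteristic equation: r² + 264r + 17424 = 0, i.e. (r + 132)² = 0.
Repeated root r = -132; include an x factor for the second linearly independent solution.
General solution: y = (C₁ + C₂x)e^(-132x).


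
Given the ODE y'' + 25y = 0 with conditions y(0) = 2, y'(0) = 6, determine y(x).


Characteristic roots of r² + 25 = 0 are ±5i, so y = C₁cos(5x) + C₂sin(5x).
Apply y(0) = 2: C₁ = 2. Differentiate and apply y'(0) = 6: 5·C₂ = 6, so C₂ = 6/5.
Particular solution: y = 2cos(5x) + (6/5)sin(5x).


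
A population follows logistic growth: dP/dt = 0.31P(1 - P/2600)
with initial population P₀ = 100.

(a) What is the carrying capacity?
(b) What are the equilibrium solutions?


Logistic ODE dP/dt = 0.31P(1 - P/2600) has equilibria where dP/dt = 0, i.e. P = 0 or P = 2600.
The coefficient (1 - P/K) = 0 when P = K, identifying K = 2600 as the carrying capacity.
(a) K = 2600; (b) equilibria P = 0 and P = 2600.


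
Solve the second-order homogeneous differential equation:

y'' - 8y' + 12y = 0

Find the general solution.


Characteristic equation: r² - 8r + 12 = 0.
Factor: (r - 6)(r - 2) = 0 ⇒ r = 6, 2 (distinct real).
General solution: y = C₁e^(6x) + C₂e^(2x).


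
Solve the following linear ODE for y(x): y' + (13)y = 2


P(x) = 13, Q(x) = 2; integrating factor μ = e^(13x).
(μ y)' = 2e^(13x) ⇒ μ y = (2/13)e^(13x) + C.
Divide by μ: y = 2/13 + Ce^(-13x).


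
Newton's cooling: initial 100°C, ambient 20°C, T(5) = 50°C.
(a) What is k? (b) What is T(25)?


Newton's law: T(t) = T_a + (T₀ - T_a)e^(-kt).
(a) Use T(5) = 50: (50 - 20)/(100 - 20) = e^(-k·5), so k = -ln(0.375)/5 ≈ 0.1962.
(b) Apply k to t = 25: T(25) = 20 + (80)e^(-4.904) ≈ 20.6°C.


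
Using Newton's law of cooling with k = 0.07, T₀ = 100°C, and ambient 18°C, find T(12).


Newton's law: dT/dt = -k(T - T_a) has solution T(t) = T_a + (T₀ - T_a)e^(-kt).
Plug in T_a = 18, T₀ = 100, k = 0.07, t = 12: T(12) = 18 + (82)e^(-0.84) ≈ 53.4°C.


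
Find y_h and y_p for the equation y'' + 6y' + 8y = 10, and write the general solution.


Characteristic roots of r² + 6r + 8 = 0 are -4, -2.
y_h = C₁e^(-4x) + C₂e^(-2x).
Constant forcing; try y_p = A. Then 8A = 10 ⇒ A = 5/4.
General solution: y = C₁e^(-4x) + C₂e^(-2x) + 5/4.


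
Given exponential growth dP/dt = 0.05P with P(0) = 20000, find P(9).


The ODE dP/dt = 0.05P has solution P(t) = P(0)e^(0.05t).
Substitute P(0) = 20000 and t = 9: P(9) = 20000 e^(0.45) ≈ 31366.


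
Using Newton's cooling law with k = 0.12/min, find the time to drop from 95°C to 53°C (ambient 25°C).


From T(t) = T_a + (T₀ - T_a)e^(-kt), set T(t) = 53:
(53 - 25) / (95 - 25) = e^(-0.12t), so t = -ln(0.400)/0.12 ≈ 7.6 minutes.


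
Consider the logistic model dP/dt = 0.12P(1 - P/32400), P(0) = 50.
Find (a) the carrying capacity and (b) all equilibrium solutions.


Logistic ODE dP/dt = 0.12P(1 - P/32400) has equilibria where dP/dt = 0, i.e. P = 0 or P = 32400.
The coefficient (1 - P/K) = 0 when P = K, identifying K = 32400 as the carrying capacity.
(a) K = 32400; (b) equilibria P = 0 and P = 32400.


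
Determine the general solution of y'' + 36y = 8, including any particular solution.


Homogeneous part: r² + 36 = 0 ⇒ r = ±6i, so y_h = C₁cos(6x) + C₂sin(6x).
Try constant y_p = A; plug in: 36A = 8 ⇒ A = 2/9.
General solution: y = C₁cos(6x) + C₂sin(6x) + 2/9.


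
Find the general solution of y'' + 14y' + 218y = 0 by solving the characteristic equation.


Characteristic equation: r² + 14r + 218 = 0.
Discriminant is negative; roots r = -7 ± 13i (complex conjugate pair).
General solution uses e^(α x)(C₁ cos(β x) + C₂ sin(β x)): y = e^(-7x)(C₁cos(13x) + C₂sin(13x)).


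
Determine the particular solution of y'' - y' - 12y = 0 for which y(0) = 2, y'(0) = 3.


Characteristic roots of r² - r - 12 = 0 are 4, -3.
General solution y = c₁ e^(4x) + c₂ e^(-3x).
Apply y(0) = 2: c₁ + c₂ = 2. Apply y'(0) = 3: 4 c₁ - 3 c₂ = 3.
Solve: c₁ = 9/7, c₂ = 5/7.
Particular solution: y = (9/7)e^(4x) + (5/7)e^(-3x).


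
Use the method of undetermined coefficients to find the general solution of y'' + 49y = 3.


Homogeneous part: r² + 49 = 0 ⇒ r = ±7i, so y_h = C₁cos(7x) + C₂sin(7x).
Try constant y_p = A; plug in: 49A = 3 ⇒ A = 3/49.
General solution: y = C₁cos(7x) + C₂sin(7x) + 3/49.


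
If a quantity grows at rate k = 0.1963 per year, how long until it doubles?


Exponential growth: P(t) = P₀ e^(0.1963t). Set P(t)/P₀ = 2: e^(0.1963t) = 2.
Solve: t = ln(2)/0.1963 ≈ 3.53 years.


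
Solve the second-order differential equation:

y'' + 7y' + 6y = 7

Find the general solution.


Characteristic roots of r² + 7r + 6 = 0 are -1, -6.
y_h = C₁e^(-x) + C₂e^(-6x).
Constant forcing; try y_p = A. Then 6A = 7 ⇒ A = 7/6.
General solution: y = C₁e^(-x) + C₂e^(-6x) + 7/6.


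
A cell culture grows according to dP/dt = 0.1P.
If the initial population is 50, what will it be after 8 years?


The ODE dP/dt = 0.1P has solution P(t) = P(0)e^(0.1t).
Substitute P(0) = 50 and t = 8: P(8) = 50 e^(0.80) ≈ 111.


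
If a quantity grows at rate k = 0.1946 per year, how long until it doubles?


Exponential growth: P(t) = P₀ e^(0.1946t). Set P(t)/P₀ = 2: e^(0.1946t) = 2.
Solve: t = ln(2)/0.1946 ≈ 3.56 years.


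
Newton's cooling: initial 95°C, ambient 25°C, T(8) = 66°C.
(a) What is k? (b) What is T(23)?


Newton's law: T(t) = T_a + (T₀ - T_a)e^(-kt).
(a) Use T(8) = 66: (66 - 25)/(95 - 25) = e^(-k·8), so k = -ln(0.586)/8 ≈ 0.0669.
(b) Apply k to t = 23: T(23) = 25 + (70)e^(-1.538) ≈ 40.0°C.


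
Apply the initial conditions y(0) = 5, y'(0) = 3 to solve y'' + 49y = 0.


Characteristic roots of r² + 49 = 0 are ±7i, so y = C₁cos(7x) + C₂sin(7x).
Apply y(0) = 5: C₁ = 5. Differentiate and apply y'(0) = 3: 7·C₂ = 3, so C₂ = 3/7.
Particular solution: y = 5cos(7x) + (3/7)sin(7x).


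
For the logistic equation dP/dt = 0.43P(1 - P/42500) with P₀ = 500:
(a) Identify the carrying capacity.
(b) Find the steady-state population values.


Logistic ODE dP/dt = 0.43P(1 - P/42500) has equilibria where dP/dt = 0, i.e. P = 0 or P = 42500.
The coefficient (1 - P/K) = 0 when P = K, identifying K = 42500 as the carrying capacity.
(a) K = 42500; (b) equilibria P = 0 and P = 42500.


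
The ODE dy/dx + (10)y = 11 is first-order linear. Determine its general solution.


P(x) = 10, Q(x) = 11; integrating factor μ = e^(10x).
(μ y)' = 11e^(10x) ⇒ μ y = (11/10)e^(10x) + C.
Divide by μ: y = 11/10 + Ce^(-10x).


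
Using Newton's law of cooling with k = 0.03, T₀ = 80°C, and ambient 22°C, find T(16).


Newton's law: dT/dt = -k(T - T_a) has solution T(t) = T_a + (T₀ - T_a)e^(-kt).
Plug in T_a = 22, T₀ = 80, k = 0.03, t = 16: T(16) = 22 + (58)e^(-0.48) ≈ 57.9°C.


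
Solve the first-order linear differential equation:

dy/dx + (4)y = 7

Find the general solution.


P(x) = 4, Q(x) = 7; integrating factor μ = e^(4x).
(μ y)' = 7e^(4x) ⇒ μ y = (7/4)e^(4x) + C.
Divide by μ: y = 7/4 + Ce^(-4x).


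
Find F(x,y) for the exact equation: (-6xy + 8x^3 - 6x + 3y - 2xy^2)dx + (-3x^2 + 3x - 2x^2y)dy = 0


Check exactness: ∂M/∂y = -6x + 3 - 4xy and ∂N/∂x = -6x + 3 - 4xy; equal, so the equation is exact.
Integrate M with respect to x (treating y as constant): ∫M dx = -3x^2y + 2x^4 - 3x^2 + 3xy - x^2y^2 + h(y).
Differentiate w.r.t. y and set equal to N: all terms match, so h'(y) = 0 and h is a constant absorbed into C.
General solution: -3x^2y + 2x^4 - 3x^2 + 3xy - x^2y^2 = C.


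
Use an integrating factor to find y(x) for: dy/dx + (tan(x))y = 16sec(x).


P(x) = tan(x) ⇒ μ = e^(∫tan(x)dx) = sec(x).
(sec(x) y)' = 16sec²(x) ⇒ sec(x) y = 16tan(x) + C.
Multiply by cos(x): y = 16sin(x) + C·cos(x).


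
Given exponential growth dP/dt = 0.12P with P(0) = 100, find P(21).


The ODE dP/dt = 0.12P has solution P(t) = P(0)e^(0.12t).
Substitute P(0) = 100 and t = 21: P(21) = 100 e^(2.52) ≈ 1243.


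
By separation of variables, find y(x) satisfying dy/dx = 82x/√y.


Separate: √y dy = 82x dx.
Integrate: (2/3)y^(3/2) = 41x² + C.


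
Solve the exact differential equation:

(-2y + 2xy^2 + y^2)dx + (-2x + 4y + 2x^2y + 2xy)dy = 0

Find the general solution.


Check exactness: ∂M/∂y = -2 + 4xy + 2y and ∂N/∂x = -2 + 4xy + 2y; equal, so the equation is exact.
Integrate M with respect to x (treating y as constant): ∫M dx = -2xy + x^2y^2 + xy^2 + h(y).
Differentiate w.r.t. y and set equal to N: the x-dependent terms already match, leaving h'(y) = 4y. Integrate: h(y) = 2y^2.
So F(x,y) = -2xy + 2y^2 + x^2y^2 + xy^2.
General solution: -2xy + 2y^2 + x^2y^2 + xy^2 = C.
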